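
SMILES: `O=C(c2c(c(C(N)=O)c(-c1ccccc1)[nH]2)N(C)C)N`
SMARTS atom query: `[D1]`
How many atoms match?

6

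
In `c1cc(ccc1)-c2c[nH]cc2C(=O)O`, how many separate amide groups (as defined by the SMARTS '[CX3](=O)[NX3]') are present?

[CX3](=O)[NX3] is the SMARTS for an amide: a carbonyl carbon bonded to a trivalent nitrogen.
The molecule has a carboxylic acid group (-C(=O)OH), but the carbonyl is bonded to O, not to an NX3 nitrogen; nothing else fits, so there are 0 matches.

0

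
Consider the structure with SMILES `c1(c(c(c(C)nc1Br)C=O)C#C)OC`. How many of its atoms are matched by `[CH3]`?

2

The query [CH3] means: aliphatic carbon with exactly three hydrogens.
Check the 14 heavy atoms by environment: 1× n (aromatic, H0) → no; 5× c (aromatic, H0) → no; 2× C (H1) → no; 2× O (H0) → no; 2× C (H3) → match; 1× Br (H0) → no; 1× C (H0) → no.
That gives 2 matching atoms.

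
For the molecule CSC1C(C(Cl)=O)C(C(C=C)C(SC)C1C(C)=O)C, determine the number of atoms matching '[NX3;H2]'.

The query [NX3;H2] means: aliphatic N with 3 total connections, two of them H — an -NH2 nitrogen (amine or amide).
Check the 19 heavy atoms by environment: 6× C (H1, X4) → no; 1× C (H1, X3) → no; 1× C (H2, X3) → no; 2× C (H0, X3) → no; 2× O (H0, X1) → no; 4× C (H3, X4) → no; 1× Cl (H0, X1) → no; 2× S (H0, X2) → no.
No environment satisfies the query, so 0 matching atoms.

0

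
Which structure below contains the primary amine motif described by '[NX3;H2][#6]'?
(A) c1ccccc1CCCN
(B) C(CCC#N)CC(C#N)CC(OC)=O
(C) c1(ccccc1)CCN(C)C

A

[NX3;H2][#6] describes a trivalent nitrogen with two H attached to carbon (a primary amine).
(A) contains a primary amino group (-NH2), which satisfies every atom and bond constraint.
(B) has a nitrile (-C#N) but the nitrogen is NX1 (triple-bonded), not NX3 with two H.
(C) has a dimethylamino group (-N(CH3)2) but the nitrogen has H0, not H2.
So the answer is (A).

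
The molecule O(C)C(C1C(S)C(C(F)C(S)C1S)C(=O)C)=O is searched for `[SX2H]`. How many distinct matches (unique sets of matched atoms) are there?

3

[SX2H] is the SMARTS for a thiol: an aliphatic sulfur with two connections, one being H.
The molecule carries 3 separate instances of a thiol (-SH) meeting every constraint; each maps to a distinct set of atoms, giving 3 matches.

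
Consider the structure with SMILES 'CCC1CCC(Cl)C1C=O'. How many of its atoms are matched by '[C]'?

8

The query [C] means: uppercase C matches aliphatic (non-aromatic) carbon only.
Check the 10 heavy atoms by environment: 8× C → match; 1× O → no; 1× Cl → no.
That gives 8 matching atoms.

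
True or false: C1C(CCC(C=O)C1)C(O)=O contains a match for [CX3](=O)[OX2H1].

True

The pattern [CX3](=O)[OX2H1] describes an sp2 carbon double-bonded to O and single-bonded to an -OH oxygen — a carboxylic acid.
The molecule carries a carboxylic acid group (-C(=O)OH), whose atoms satisfy every constraint of the query, so the pattern matches.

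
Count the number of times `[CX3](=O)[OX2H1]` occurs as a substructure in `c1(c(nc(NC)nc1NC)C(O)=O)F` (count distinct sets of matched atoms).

[CX3](=O)[OX2H1] is the SMARTS for a carboxylic acid: an sp2 carbon double-bonded to O and single-bonded to an -OH oxygen.
Exactly one fragment in the molecule meets all constraints, giving 1 match.

1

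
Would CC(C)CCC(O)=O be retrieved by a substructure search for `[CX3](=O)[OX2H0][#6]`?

No

The pattern [CX3](=O)[OX2H0][#6] describes a carbonyl carbon bonded to an oxygen that is itself bonded to carbon (no H on that O) — an ester.
The closest candidate here is a carboxylic acid group (-C(=O)OH), but the singly-bonded O carries H (OX2H1, not H0). No other fragment satisfies the full query, so there is no match.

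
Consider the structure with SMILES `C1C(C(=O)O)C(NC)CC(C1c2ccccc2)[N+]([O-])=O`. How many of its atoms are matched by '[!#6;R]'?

0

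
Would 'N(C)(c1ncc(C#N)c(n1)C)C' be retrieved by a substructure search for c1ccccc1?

The pattern c1ccccc1 describes six aromatic carbons in a ring — a benzene ring.
The closest candidate here is a methyl group (-CH3), but no six-membered all-carbon aromatic ring is present. No other fragment satisfies the full query, so there is no match.

No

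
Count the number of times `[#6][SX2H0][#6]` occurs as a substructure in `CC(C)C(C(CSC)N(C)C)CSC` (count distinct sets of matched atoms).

2

[#6][SX2H0][#6] is the SMARTS for a thioether: an aliphatic sulfur bridging two carbons with no H on the sulfur.
The molecule carries 2 separate instances of a methylthio ether (-SCH3) meeting every constraint; each maps to a distinct set of atoms, giving 2 matches.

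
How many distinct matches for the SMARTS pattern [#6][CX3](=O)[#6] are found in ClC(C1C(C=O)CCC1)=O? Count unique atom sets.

0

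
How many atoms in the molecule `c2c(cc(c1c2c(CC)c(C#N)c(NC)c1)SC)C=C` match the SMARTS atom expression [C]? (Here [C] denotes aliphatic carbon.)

7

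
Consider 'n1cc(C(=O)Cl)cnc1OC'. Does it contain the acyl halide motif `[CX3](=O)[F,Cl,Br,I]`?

Yes

The pattern [CX3](=O)[F,Cl,Br,I] describes a carbonyl carbon bonded to a halogen — an acyl halide.
The molecule carries an acyl chloride (-C(=O)Cl), whose atoms satisfy every constraint of the query, so the pattern matches.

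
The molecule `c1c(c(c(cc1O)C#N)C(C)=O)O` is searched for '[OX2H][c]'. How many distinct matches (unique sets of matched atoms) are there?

2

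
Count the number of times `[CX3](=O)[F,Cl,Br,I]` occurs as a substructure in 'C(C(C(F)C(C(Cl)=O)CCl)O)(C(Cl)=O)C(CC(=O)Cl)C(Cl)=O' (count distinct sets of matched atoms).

4

[CX3](=O)[F,Cl,Br,I] is the SMARTS for an acyl halide: a carbonyl carbon bonded to a halogen.
The molecule carries 4 separate instances of an acyl chloride (-C(=O)Cl) meeting every constraint; each maps to a distinct set of atoms, giving 4 matches.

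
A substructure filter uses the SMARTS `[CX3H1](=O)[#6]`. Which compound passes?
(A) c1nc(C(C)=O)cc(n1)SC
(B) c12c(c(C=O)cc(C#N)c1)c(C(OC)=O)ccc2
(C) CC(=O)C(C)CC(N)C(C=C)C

[CX3H1](=O)[#6] describes an sp2 carbon with one H, double-bonded to O and single-bonded to carbon (an aldehyde).
(A) has an acetyl/ketone group (-C(=O)CH3) but the carbonyl carbon has H0 (two carbon neighbours), not H1.
(B) contains an aldehyde (-CHO), which satisfies every atom and bond constraint.
(C) has an acetyl/ketone group (-C(=O)CH3) but the carbonyl carbon has H0 (two carbon neighbours), not H1.
So the answer is (B).

B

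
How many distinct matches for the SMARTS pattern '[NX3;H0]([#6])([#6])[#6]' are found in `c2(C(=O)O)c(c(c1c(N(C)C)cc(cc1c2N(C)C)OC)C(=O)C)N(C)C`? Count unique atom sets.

3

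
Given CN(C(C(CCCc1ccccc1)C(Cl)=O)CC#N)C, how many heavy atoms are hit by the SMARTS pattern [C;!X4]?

The query [C;!X4] means: aliphatic carbon that does not have four total connections.
Check the 20 heavy atoms by environment: 8× C (X4) → no; 6× c (aromatic, X3) → no; 1× C (X3) → match; 1× O (X1) → no; 1× Cl (X1) → no; 1× C (X2) → match; 1× N (X1) → no; 1× N (X3) → no.
Summing the matching environments: 1 + 1 = 2 matching atoms.

2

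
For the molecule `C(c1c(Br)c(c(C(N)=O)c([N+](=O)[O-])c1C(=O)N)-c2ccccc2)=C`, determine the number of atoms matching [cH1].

5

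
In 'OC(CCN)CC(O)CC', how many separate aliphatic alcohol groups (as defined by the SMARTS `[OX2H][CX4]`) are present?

2

[OX2H][CX4] is the SMARTS for an aliphatic alcohol: a hydroxyl oxygen bound to an sp3 (X4) carbon.
The molecule carries 2 separate instances of a hydroxyl group (-OH) meeting every constraint; each maps to a distinct set of atoms, giving 2 matches.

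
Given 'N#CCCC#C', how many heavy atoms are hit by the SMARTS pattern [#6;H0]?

2

Check the 6 heavy atoms by environment: 2× C (H2) → no; 2× C (H0) → match; 1× N (H0) → no; 1× C (H1) → no.
That gives 2 matching atoms.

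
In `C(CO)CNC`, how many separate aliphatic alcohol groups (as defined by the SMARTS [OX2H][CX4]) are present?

1

[OX2H][CX4] is the SMARTS for an aliphatic alcohol: a hydroxyl oxygen bound to an sp3 (X4) carbon.
Exactly one fragment in the molecule meets all constraints, giving 1 match.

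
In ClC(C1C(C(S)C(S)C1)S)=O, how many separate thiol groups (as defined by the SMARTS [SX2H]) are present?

[SX2H] is the SMARTS for a thiol: an aliphatic sulfur with two connections, one being H.
The molecule carries 3 separate instances of a thiol (-SH) meeting every constraint; each maps to a distinct set of atoms, giving 3 matches.

3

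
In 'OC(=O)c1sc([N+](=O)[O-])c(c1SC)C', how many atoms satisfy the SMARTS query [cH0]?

4

The query [cH0] means: aromatic carbon with no attached hydrogen (substituted or ring-fusion).
Check the 14 heavy atoms by environment: 1× s (aromatic, H0) → no; 4× c (aromatic, H0) → match; 2× C (H3) → no; 1× N (charge +1, H0) → no; 1× O (charge -1, H0) → no; 2× O (H0) → no; 1× C (H0) → no; 1× O (H1) → no; 1× S (H0) → no.
That gives 4 matching atoms.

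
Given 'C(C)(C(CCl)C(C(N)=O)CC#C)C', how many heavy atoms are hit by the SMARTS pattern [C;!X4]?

The query [C;!X4] means: aliphatic carbon that does not have four total connections.
Check the 13 heavy atoms by environment: 7× C (X4) → no; 2× C (X2) → match; 1× C (X3) → match; 1× O (X1) → no; 1× N (X3) → no; 1× Cl (X1) → no.
Summing the matching environments: 2 + 1 = 3 matching atoms.

3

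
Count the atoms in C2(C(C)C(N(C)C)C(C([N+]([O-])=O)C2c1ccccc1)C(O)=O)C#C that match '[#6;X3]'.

7

The query [#6;X3] means: any carbon (aromatic or not) with three total connections.
Check the 24 heavy atoms by environment: 9× C (X4) → no; 6× c (aromatic, X3) → match; 1× C (X3) → match; 2× O (X1) → no; 1× O (X2) → no; 2× C (X2) → no; 1× N (charge +1, X3) → no; 1× O (charge -1, X1) → no; 1× N (X3) → no.
Summing the matching environments: 6 + 1 = 7 matching atoms.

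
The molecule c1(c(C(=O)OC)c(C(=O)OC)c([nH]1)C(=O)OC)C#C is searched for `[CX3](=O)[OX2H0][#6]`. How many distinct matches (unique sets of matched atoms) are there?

3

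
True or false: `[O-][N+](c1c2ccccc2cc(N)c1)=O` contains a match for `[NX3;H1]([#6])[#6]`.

False

The pattern [NX3;H1]([#6])[#6] describes a trivalent nitrogen with one H, bonded to two carbons — a secondary amine.
The closest candidate here is a primary amino group (-NH2), but the nitrogen has H2 and only one carbon neighbour. No other fragment satisfies the full query, so there is no match.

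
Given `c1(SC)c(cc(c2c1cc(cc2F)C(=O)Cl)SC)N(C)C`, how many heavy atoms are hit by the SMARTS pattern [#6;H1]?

3

The query [#6;H1] means: any carbon bearing exactly one hydrogen.
Check the 21 heavy atoms by environment: 7× c (aromatic, H0) → no; 3× c (aromatic, H1) → match; 1× N (H0) → no; 4× C (H3) → no; 1× F (H0) → no; 2× S (H0) → no; 1× C (H0) → no; 1× O (H0) → no; 1× Cl (H0) → no.
That gives 3 matching atoms.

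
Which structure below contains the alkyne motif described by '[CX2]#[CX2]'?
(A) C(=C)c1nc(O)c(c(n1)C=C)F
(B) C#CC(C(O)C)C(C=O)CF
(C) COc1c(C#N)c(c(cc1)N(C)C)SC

B

[CX2]#[CX2] describes a carbon-carbon triple bond (an alkyne).
(A) has a vinyl group (-CH=CH2) but the C=C is a double bond; both carbons are CX3, not CX2.
(B) contains an ethynyl group (-C#CH), which satisfies every atom and bond constraint.
(C) has a nitrile (-C#N) but the triple bond is C#N, not C#C.
So the answer is (B).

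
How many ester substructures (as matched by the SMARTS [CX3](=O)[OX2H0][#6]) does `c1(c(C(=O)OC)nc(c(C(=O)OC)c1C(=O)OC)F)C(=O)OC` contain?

4

[CX3](=O)[OX2H0][#6] is the SMARTS for an ester: a carbonyl carbon bonded to an oxygen that is itself bonded to carbon (no H on that O).
The molecule carries 4 separate instances of a methyl-ester group (-C(=O)OCH3) meeting every constraint; each maps to a distinct set of atoms, giving 4 matches.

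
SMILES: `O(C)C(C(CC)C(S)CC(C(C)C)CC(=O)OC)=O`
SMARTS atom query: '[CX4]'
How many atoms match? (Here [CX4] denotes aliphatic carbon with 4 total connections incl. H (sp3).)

The query [CX4] means: C with X4: aliphatic carbon with exactly 4 total connections (bonds + H).
Check the 19 heavy atoms by environment: 12× C (X4) → match; 2× C (X3) → no; 2× O (X1) → no; 2× O (X2) → no; 1× S (X2) → no.
That gives 12 matching atoms.

12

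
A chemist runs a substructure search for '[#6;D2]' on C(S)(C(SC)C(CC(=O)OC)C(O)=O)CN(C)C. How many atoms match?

2

Check the 18 heavy atoms by environment: 2× C (D2) → match; 5× C (D3) → no; 1× N (D3) → no; 4× C (D1) → no; 3× O (D1) → no; 1× O (D2) → no; 1× S (D1) → no; 1× S (D2) → no.
That gives 2 matching atoms.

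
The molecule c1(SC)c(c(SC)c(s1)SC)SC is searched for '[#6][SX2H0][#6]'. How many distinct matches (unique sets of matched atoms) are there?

4

[#6][SX2H0][#6] is the SMARTS for a thioether: an aliphatic sulfur bridging two carbons with no H on the sulfur.
The molecule carries 4 separate instances of a methylthio ether (-SCH3) meeting every constraint; each maps to a distinct set of atoms, giving 4 matches.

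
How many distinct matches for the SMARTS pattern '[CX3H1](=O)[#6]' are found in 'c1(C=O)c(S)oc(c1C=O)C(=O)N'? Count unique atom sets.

2

[CX3H1](=O)[#6] is the SMARTS for an aldehyde: an sp2 carbon with one H, double-bonded to O and single-bonded to carbon.
The molecule carries 2 separate instances of an aldehyde (-CHO) meeting every constraint; each maps to a distinct set of atoms, giving 2 matches.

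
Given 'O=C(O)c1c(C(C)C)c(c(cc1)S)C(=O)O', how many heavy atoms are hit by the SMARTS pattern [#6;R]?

6

Check the 16 heavy atoms by environment: 6× c (aromatic, in 6-ring) → match; 1× S (acyclic) → no; 5× C (acyclic) → no; 4× O (acyclic) → no.
That gives 6 matching atoms.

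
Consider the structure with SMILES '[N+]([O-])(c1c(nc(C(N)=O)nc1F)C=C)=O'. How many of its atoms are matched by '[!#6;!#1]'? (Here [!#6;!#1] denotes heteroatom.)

8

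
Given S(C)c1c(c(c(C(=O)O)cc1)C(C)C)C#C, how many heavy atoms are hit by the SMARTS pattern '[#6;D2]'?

3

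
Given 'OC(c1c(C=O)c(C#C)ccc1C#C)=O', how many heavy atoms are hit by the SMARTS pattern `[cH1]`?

Check the 15 heavy atoms by environment: 2× c (aromatic, H1) → match; 4× c (aromatic, H0) → no; 3× C (H0) → no; 2× O (H0) → no; 1× O (H1) → no; 3× C (H1) → no.
That gives 2 matching atoms.

2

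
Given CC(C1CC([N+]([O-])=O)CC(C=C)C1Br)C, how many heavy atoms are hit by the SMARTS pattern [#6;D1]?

3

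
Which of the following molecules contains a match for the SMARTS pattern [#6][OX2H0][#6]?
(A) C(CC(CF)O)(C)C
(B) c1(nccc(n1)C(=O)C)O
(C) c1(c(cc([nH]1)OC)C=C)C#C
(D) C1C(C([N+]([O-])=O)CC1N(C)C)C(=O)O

C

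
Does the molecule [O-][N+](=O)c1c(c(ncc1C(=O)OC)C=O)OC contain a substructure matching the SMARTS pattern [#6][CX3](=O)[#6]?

The pattern [#6][CX3](=O)[#6] describes a carbonyl carbon (no H) flanked by two carbons — a ketone.
The closest candidate here is a methyl-ester group (-C(=O)OCH3), but one neighbour of the carbonyl carbon is O, not C. No other fragment satisfies the full query, so there is no match.

No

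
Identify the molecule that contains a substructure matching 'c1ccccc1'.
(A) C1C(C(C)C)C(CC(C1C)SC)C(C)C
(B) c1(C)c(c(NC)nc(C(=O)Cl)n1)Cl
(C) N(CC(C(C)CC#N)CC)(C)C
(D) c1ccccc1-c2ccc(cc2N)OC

c1ccccc1 describes six aromatic carbons in a ring (a benzene ring).
(A) has a methyl group (-CH3) but no six-membered all-carbon aromatic ring is present.
(B) has a methyl group (-CH3) but no six-membered all-carbon aromatic ring is present.
(C) has a methyl group (-CH3) but no six-membered all-carbon aromatic ring is present.
(D) contains a phenyl ring, which satisfies every atom and bond constraint.
So the answer is (D).

D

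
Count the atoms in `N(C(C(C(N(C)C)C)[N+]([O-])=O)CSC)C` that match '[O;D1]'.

2

Check the 15 heavy atoms by environment: 1× C (D2) → no; 3× C (D3) → no; 5× C (D1) → no; 1× N (D3) → no; 1× N (D2) → no; 1× N (charge +1, D3) → no; 1× O (charge -1, D1) → match; 1× O (D1) → match; 1× S (D2) → no.
Summing the matching environments: 1 + 1 = 2 matching atoms.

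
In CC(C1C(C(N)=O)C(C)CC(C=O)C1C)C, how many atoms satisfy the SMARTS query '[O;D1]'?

Check the 16 heavy atoms by environment: 7× C (D3) → no; 2× C (D2) → no; 2× O (D1) → match; 1× N (D1) → no; 4× C (D1) → no.
That gives 2 matching atoms.

2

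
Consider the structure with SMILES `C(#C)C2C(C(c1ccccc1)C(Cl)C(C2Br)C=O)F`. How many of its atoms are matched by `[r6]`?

12

Check the 19 heavy atoms by environment: 6× C (in 6-ring) → match; 1× Br (acyclic) → no; 6× c (aromatic, in 6-ring) → match; 1× F (acyclic) → no; 3× C (acyclic) → no; 1× Cl (acyclic) → no; 1× O (acyclic) → no.
Summing the matching environments: 6 + 6 = 12 matching atoms.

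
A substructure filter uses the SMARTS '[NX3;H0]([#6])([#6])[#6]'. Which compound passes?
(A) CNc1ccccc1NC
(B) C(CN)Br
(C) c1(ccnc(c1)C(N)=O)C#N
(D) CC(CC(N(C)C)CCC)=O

[NX3;H0]([#6])([#6])[#6] describes a trivalent nitrogen with no H, bonded to three carbons (a tertiary amine).
(A) has an N-methylamino group (-NHCH3) but the nitrogen still has one H (H1), not H0.
(B) has a primary amino group (-NH2) but the nitrogen has H2, not H0 with three carbons.
(C) has a primary amide (-C(=O)NH2) but the amide nitrogen has H2 and only one carbon neighbour.
(D) contains a dimethylamino group (-N(CH3)2), which satisfies every atom and bond constraint.
So the answer is (D).

D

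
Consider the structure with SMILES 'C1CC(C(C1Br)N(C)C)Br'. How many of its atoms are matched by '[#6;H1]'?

Check the 10 heavy atoms by environment: 2× C (H2) → no; 3× C (H1) → match; 1× N (H0) → no; 2× C (H3) → no; 2× Br (H0) → no.
That gives 3 matching atoms.

3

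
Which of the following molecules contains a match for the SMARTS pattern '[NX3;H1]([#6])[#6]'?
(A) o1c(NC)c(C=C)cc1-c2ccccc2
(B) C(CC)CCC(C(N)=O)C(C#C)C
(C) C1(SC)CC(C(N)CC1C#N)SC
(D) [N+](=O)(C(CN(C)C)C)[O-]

A

[NX3;H1]([#6])[#6] describes a trivalent nitrogen with one H, bonded to two carbons (a secondary amine).
(A) contains an N-methylamino group (-NHCH3), which satisfies every atom and bond constraint.
(B) has a primary amide (-C(=O)NH2) but the -C(=O)NH2 nitrogen has H2, not H1.
(C) has a primary amino group (-NH2) but the nitrogen has H2 and only one carbon neighbour.
(D) has a dimethylamino group (-N(CH3)2) but the nitrogen has H0, not H1.
So the answer is (A).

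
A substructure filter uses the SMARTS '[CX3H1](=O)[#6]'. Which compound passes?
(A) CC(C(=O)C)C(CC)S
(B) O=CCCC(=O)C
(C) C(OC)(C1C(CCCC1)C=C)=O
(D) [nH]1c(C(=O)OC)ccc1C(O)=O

[CX3H1](=O)[#6] describes an sp2 carbon with one H, double-bonded to O and single-bonded to carbon (an aldehyde).
(A) has an acetyl/ketone group (-C(=O)CH3) but the carbonyl carbon has H0 (two carbon neighbours), not H1.
(B) contains an aldehyde (-CHO), which satisfies every atom and bond constraint.
(C) has a methyl-ester group (-C(=O)OCH3) but the carbonyl carbon has H0, not H1.
(D) has a carboxylic acid group (-C(=O)OH) but the carbonyl carbon has H0 and is bonded to O, not H1.
So the answer is (B).

B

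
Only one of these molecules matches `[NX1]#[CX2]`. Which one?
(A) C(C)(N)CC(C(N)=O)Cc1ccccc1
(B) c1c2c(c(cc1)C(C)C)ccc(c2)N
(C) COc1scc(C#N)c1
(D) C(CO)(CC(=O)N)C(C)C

C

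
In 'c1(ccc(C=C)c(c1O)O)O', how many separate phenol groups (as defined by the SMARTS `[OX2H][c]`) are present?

[OX2H][c] is the SMARTS for a phenol: a hydroxyl oxygen attached to an aromatic carbon.
The molecule carries 3 separate instances of a hydroxyl group (-OH) meeting every constraint; each maps to a distinct set of atoms, giving 3 matches.

3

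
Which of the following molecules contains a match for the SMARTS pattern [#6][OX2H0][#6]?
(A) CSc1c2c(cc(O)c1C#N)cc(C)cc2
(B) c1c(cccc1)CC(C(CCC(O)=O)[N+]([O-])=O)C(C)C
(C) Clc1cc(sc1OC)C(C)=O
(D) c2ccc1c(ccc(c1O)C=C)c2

C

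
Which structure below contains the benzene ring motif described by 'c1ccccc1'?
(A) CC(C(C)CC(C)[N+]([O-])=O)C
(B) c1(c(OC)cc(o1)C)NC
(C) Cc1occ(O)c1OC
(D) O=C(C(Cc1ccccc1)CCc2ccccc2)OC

c1ccccc1 describes six aromatic carbons in a ring (a benzene ring).
(A) has a methyl group (-CH3) but no six-membered all-carbon aromatic ring is present.
(B) has a methyl group (-CH3) but no six-membered all-carbon aromatic ring is present.
(C) has a methyl group (-CH3) but no six-membered all-carbon aromatic ring is present.
(D) contains a phenyl ring, which satisfies every atom and bond constraint.
So the answer is (D).

D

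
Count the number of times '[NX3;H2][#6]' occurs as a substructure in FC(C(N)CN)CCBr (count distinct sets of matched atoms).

2

[NX3;H2][#6] is the SMARTS for a primary amine: a trivalent nitrogen with two H attached to carbon.
The molecule carries 2 separate instances of a primary amino group (-NH2) meeting every constraint; each maps to a distinct set of atoms, giving 2 matches.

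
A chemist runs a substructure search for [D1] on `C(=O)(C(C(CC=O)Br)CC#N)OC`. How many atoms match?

5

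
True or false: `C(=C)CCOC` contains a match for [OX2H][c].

False

The pattern [OX2H][c] describes a hydroxyl oxygen attached to an aromatic carbon — a phenol.
The closest candidate here is a methoxy ether (-OCH3), but the oxygen has H0, not H1. No other fragment satisfies the full query, so there is no match.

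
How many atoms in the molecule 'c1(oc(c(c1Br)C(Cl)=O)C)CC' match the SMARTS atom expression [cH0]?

4

Check the 12 heavy atoms by environment: 1× o (aromatic, H0) → no; 4× c (aromatic, H0) → match; 1× Br (H0) → no; 1× C (H0) → no; 1× O (H0) → no; 1× Cl (H0) → no; 1× C (H2) → no; 2× C (H3) → no.
That gives 4 matching atoms.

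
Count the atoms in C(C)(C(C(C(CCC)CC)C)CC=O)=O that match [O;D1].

2

The query [O;D1] means: aliphatic oxygen bonded to exactly one heavy atom.
Check the 15 heavy atoms by environment: 5× C (D2) → no; 4× C (D3) → no; 2× O (D1) → match; 4× C (D1) → no.
That gives 2 matching atoms.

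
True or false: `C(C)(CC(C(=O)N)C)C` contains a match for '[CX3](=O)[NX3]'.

True

The pattern [CX3](=O)[NX3] describes a carbonyl carbon bonded to a trivalent nitrogen — an amide.
The molecule carries a primary amide (-C(=O)NH2), whose atoms satisfy every constraint of the query, so the pattern matches.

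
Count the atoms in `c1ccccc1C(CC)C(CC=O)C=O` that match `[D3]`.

3

The query [D3] means: atom with exactly three heavy-atom neighbours.
Check the 15 heavy atoms by environment: 4× C (D2) → no; 2× C (D3) → match; 1× C (D1) → no; 2× O (D1) → no; 1× c (aromatic, D3) → match; 5× c (aromatic, D2) → no.
Summing the matching environments: 2 + 1 = 3 matching atoms.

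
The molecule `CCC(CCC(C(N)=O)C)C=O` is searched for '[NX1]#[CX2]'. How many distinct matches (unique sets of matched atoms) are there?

[NX1]#[CX2] is the SMARTS for a nitrile: a nitrogen triple-bonded to a two-connected carbon.
The molecule has a primary amide (-C(=O)NH2), but the nitrogen is NX3, not NX1; nothing else fits, so there are 0 matches.

0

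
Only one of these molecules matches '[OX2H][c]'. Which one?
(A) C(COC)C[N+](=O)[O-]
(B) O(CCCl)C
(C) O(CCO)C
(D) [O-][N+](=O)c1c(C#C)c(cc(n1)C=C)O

[OX2H][c] describes a hydroxyl oxygen attached to an aromatic carbon (a phenol).
(A) has a methoxy ether (-OCH3) but the oxygen has H0, not H1.
(B) has a methoxy ether (-OCH3) but the oxygen has H0, not H1.
(C) has a hydroxyl group (-OH) but the -OH is on an aliphatic carbon, not an aromatic c.
(D) contains a hydroxyl group (-OH), which satisfies every atom and bond constraint.
So the answer is (D).

D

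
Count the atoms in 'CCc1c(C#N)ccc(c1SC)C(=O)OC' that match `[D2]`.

6

The query [D2] means: atom with exactly two heavy-atom neighbours.
Check the 16 heavy atoms by environment: 2× c (aromatic, D2) → match; 4× c (aromatic, D3) → no; 1× S (D2) → match; 3× C (D1) → no; 2× C (D2) → match; 1× C (D3) → no; 1× O (D1) → no; 1× O (D2) → match; 1× N (D1) → no.
Summing the matching environments: 2 + 1 + 2 + 1 = 6 matching atoms.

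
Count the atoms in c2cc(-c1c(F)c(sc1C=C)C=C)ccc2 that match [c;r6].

6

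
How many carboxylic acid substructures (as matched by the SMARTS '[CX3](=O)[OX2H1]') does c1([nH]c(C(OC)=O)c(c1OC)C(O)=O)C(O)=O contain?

[CX3](=O)[OX2H1] is the SMARTS for a carboxylic acid: an sp2 carbon double-bonded to O and single-bonded to an -OH oxygen.
The molecule carries 2 separate instances of a carboxylic acid group (-C(=O)OH) meeting every constraint; each maps to a distinct set of atoms, giving 2 matches.

2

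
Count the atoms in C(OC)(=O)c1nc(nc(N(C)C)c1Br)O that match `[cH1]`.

0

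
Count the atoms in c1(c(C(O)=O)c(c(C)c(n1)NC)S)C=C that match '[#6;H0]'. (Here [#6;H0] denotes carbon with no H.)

Check the 15 heavy atoms by environment: 1× n (aromatic, H0) → no; 5× c (aromatic, H0) → match; 2× C (H3) → no; 1× C (H0) → match; 1× O (H0) → no; 1× O (H1) → no; 1× S (H1) → no; 1× C (H1) → no; 1× C (H2) → no; 1× N (H1) → no.
Summing the matching environments: 5 + 1 = 6 matching atoms.

6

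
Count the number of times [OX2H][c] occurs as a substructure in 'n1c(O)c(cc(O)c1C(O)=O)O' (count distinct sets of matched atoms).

3

[OX2H][c] is the SMARTS for a phenol: a hydroxyl oxygen attached to an aromatic carbon.
The molecule carries 3 separate instances of a hydroxyl group (-OH) meeting every constraint; each maps to a distinct set of atoms, giving 3 matches.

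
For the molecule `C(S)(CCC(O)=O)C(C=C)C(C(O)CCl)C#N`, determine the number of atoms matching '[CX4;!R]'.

7

The query [CX4;!R] means: aliphatic carbon with four total connections, not in a ring.
Check the 17 heavy atoms by environment: 7× C (X4, acyclic) → match; 1× Cl (X1, acyclic) → no; 2× O (X2, acyclic) → no; 3× C (X3, acyclic) → no; 1× O (X1, acyclic) → no; 1× C (X2, acyclic) → no; 1× N (X1, acyclic) → no; 1× S (X2, acyclic) → no.
That gives 7 matching atoms.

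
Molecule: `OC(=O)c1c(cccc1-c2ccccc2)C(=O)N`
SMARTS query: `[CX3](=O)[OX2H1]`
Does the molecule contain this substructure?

Yes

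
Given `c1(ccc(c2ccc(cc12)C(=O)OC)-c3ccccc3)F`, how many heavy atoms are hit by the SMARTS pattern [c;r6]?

The query [c;r6] means: aromatic carbon that belongs to a six-membered ring.
Check the 21 heavy atoms by environment: 16× c (aromatic, in 6-ring) → match; 1× F (acyclic) → no; 2× C (acyclic) → no; 2× O (acyclic) → no.
That gives 16 matching atoms.

16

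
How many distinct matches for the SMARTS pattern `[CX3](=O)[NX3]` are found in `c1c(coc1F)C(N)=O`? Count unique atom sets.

[CX3](=O)[NX3] is the SMARTS for an amide: a carbonyl carbon bonded to a trivalent nitrogen.
Exactly one fragment in the molecule meets all constraints, giving 1 match.

1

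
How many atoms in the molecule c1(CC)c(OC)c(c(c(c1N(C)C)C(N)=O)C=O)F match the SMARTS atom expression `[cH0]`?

The query [cH0] means: aromatic carbon with no attached hydrogen (substituted or ring-fusion).
Check the 19 heavy atoms by environment: 6× c (aromatic, H0) → match; 1× C (H0) → no; 3× O (H0) → no; 1× N (H2) → no; 1× F (H0) → no; 1× C (H2) → no; 4× C (H3) → no; 1× C (H1) → no; 1× N (H0) → no.
That gives 6 matching atoms.

6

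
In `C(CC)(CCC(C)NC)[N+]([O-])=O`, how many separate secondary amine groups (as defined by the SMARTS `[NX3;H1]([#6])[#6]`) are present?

1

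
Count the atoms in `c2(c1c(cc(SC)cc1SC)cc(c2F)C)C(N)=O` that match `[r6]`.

10

The query [r6] means: r6 matches atoms in a six-membered ring.
Check the 19 heavy atoms by environment: 10× c (aromatic, in 6-ring) → match; 4× C (acyclic) → no; 1× O (acyclic) → no; 1× N (acyclic) → no; 2× S (acyclic) → no; 1× F (acyclic) → no.
That gives 10 matching atoms.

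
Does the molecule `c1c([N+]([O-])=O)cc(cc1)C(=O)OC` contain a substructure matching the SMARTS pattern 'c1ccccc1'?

Yes

The pattern c1ccccc1 describes six aromatic carbons in a ring — a benzene ring.
The required atom environment is present in the molecule, so the pattern matches.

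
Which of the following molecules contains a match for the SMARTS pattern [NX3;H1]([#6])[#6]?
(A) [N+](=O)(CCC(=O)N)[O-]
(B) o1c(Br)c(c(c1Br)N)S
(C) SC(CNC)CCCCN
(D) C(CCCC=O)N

[NX3;H1]([#6])[#6] describes a trivalent nitrogen with one H, bonded to two carbons (a secondary amine).
(A) has a primary amide (-C(=O)NH2) but the -C(=O)NH2 nitrogen has H2, not H1.
(B) has a primary amino group (-NH2) but the nitrogen has H2 and only one carbon neighbour.
(C) contains an N-methylamino group (-NHCH3), which satisfies every atom and bond constraint.
(D) has a primary amino group (-NH2) but the nitrogen has H2 and only one carbon neighbour.
So the answer is (C).

C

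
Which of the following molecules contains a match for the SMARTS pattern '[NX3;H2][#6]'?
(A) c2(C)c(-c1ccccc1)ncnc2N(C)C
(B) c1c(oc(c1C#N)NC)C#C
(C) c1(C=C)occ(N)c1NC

[NX3;H2][#6] describes a trivalent nitrogen with two H attached to carbon (a primary amine).
(A) has a dimethylamino group (-N(CH3)2) but the nitrogen has H0, not H2.
(B) has an N-methylamino group (-NHCH3) but the nitrogen bears two carbons and only one H (H1), not H2.
(C) contains a primary amino group (-NH2), which satisfies every atom and bond constraint.
So the answer is (C).

C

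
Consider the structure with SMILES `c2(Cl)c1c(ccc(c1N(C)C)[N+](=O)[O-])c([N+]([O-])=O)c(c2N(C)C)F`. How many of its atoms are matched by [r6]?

Check the 24 heavy atoms by environment: 10× c (aromatic, in 6-ring) → match; 2× N (acyclic) → no; 4× C (acyclic) → no; 2× N (charge +1, acyclic) → no; 2× O (charge -1, acyclic) → no; 2× O (acyclic) → no; 1× F (acyclic) → no; 1× Cl (acyclic) → no.
That gives 10 matching atoms.

10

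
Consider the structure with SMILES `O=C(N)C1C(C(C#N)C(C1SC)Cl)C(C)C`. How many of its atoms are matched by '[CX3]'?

1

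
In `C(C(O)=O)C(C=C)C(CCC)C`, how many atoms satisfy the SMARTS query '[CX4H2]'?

3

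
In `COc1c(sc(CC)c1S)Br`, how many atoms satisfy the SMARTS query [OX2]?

The query [OX2] means: aliphatic oxygen with two total connections — ether, hydroxyl, or ester single-bond O.
Check the 11 heavy atoms by environment: 1× s (aromatic, X2) → no; 4× c (aromatic, X3) → no; 1× O (X2) → match; 3× C (X4) → no; 1× S (X2) → no; 1× Br (X1) → no.
That gives 1 matching atom.

1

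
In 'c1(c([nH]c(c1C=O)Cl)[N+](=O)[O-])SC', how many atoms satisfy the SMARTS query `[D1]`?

5

The query [D1] means: atom with exactly one heavy-atom neighbour (degree 1).
Check the 13 heavy atoms by environment: 1× n (aromatic, D2) → no; 4× c (aromatic, D3) → no; 1× N (charge +1, D3) → no; 1× O (charge -1, D1) → match; 2× O (D1) → match; 1× Cl (D1) → match; 1× S (D2) → no; 1× C (D1) → match; 1× C (D2) → no.
Summing the matching environments: 1 + 2 + 1 + 1 = 5 matching atoms.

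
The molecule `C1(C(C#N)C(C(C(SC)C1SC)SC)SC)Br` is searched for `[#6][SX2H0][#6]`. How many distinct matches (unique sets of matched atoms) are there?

4

[#6][SX2H0][#6] is the SMARTS for a thioether: an aliphatic sulfur bridging two carbons with no H on the sulfur.
The molecule carries 4 separate instances of a methylthio ether (-SCH3) meeting every constraint; each maps to a distinct set of atoms, giving 4 matches.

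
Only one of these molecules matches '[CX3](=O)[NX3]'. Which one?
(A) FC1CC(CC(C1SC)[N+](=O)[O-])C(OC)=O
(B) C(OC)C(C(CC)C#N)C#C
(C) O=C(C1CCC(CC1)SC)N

[CX3](=O)[NX3] describes a carbonyl carbon bonded to a trivalent nitrogen (an amide).
(A) has a methyl-ester group (-C(=O)OCH3) but the carbonyl is bonded to O, not to an NX3 nitrogen.
(B) has a nitrile (-C#N) but the nitrile N is NX1 (triple-bonded), not NX3.
(C) contains a primary amide (-C(=O)NH2), which satisfies every atom and bond constraint.
So the answer is (C).

C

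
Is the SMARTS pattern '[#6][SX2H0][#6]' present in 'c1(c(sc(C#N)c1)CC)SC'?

The pattern [#6][SX2H0][#6] describes an aliphatic sulfur bridging two carbons with no H on the sulfur — a thioether.
The molecule carries a methylthio ether (-SCH3), whose atoms satisfy every constraint of the query, so the pattern matches.

Yes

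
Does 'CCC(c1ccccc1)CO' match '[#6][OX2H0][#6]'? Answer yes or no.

No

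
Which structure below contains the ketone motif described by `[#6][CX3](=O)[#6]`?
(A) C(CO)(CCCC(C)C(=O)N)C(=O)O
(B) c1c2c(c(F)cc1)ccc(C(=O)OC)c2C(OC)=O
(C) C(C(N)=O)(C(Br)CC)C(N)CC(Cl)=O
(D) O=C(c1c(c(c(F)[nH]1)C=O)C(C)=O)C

D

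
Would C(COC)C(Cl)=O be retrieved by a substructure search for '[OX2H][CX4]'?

No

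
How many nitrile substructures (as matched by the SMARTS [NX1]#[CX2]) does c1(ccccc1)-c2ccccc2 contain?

[NX1]#[CX2] is the SMARTS for a nitrile: a nitrogen triple-bonded to a two-connected carbon.
No fragment in the molecule satisfies every constraint, giving 0 matches.

0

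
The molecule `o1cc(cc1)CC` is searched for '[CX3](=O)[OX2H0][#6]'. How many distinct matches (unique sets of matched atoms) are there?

0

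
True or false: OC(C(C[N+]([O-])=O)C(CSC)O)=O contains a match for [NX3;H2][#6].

False

The pattern [NX3;H2][#6] describes a trivalent nitrogen with two H attached to carbon — a primary amine.
The closest candidate here is a nitro group (-[N+](=O)[O-]), but the nitrogen is [N+] with no H, not NX3H2. No other fragment satisfies the full query, so there is no match.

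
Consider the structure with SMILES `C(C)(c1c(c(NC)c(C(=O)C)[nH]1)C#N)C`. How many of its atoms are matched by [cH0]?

The query [cH0] means: aromatic carbon with no attached hydrogen (substituted or ring-fusion).
Check the 15 heavy atoms by environment: 1× n (aromatic, H1) → no; 4× c (aromatic, H0) → match; 2× C (H0) → no; 1× N (H0) → no; 1× O (H0) → no; 4× C (H3) → no; 1× N (H1) → no; 1× C (H1) → no.
That gives 4 matching atoms.

4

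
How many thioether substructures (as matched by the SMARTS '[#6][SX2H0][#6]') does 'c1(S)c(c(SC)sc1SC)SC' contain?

[#6][SX2H0][#6] is the SMARTS for a thioether: an aliphatic sulfur bridging two carbons with no H on the sulfur.
The molecule carries 3 separate instances of a methylthio ether (-SCH3) meeting every constraint; each maps to a distinct set of atoms, giving 3 matches.

3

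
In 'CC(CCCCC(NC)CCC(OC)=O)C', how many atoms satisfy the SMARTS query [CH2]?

The query [CH2] means: aliphatic carbon with exactly two hydrogens.
Check the 16 heavy atoms by environment: 6× C (H2) → match; 2× C (H1) → no; 4× C (H3) → no; 1× C (H0) → no; 2× O (H0) → no; 1× N (H1) → no.
That gives 6 matching atoms.

6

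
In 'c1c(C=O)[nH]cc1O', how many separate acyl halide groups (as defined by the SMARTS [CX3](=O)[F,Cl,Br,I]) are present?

0

[CX3](=O)[F,Cl,Br,I] is the SMARTS for an acyl halide: a carbonyl carbon bonded to a halogen.
No fragment in the molecule satisfies every constraint, giving 0 matches.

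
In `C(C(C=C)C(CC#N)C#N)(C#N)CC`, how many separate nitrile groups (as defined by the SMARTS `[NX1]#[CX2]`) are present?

3

[NX1]#[CX2] is the SMARTS for a nitrile: a nitrogen triple-bonded to a two-connected carbon.
The molecule carries 3 separate instances of a nitrile (-C#N) meeting every constraint; each maps to a distinct set of atoms, giving 3 matches.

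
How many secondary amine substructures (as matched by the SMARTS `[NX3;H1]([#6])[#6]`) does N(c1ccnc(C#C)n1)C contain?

1

[NX3;H1]([#6])[#6] is the SMARTS for a secondary amine: a trivalent nitrogen with one H, bonded to two carbons.
Exactly one fragment in the molecule meets all constraints, giving 1 match.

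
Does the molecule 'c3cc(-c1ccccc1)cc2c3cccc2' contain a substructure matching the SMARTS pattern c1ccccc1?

Yes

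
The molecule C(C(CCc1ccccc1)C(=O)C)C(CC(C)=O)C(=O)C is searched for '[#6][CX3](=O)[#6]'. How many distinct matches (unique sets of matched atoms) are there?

3

[#6][CX3](=O)[#6] is the SMARTS for a ketone: a carbonyl carbon (no H) flanked by two carbons.
The molecule carries 3 separate instances of an acetyl/ketone group (-C(=O)CH3) meeting every constraint; each maps to a distinct set of atoms, giving 3 matches.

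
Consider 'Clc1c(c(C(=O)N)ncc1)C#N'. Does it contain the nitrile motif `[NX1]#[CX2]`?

Yes

The pattern [NX1]#[CX2] describes a nitrogen triple-bonded to a two-connected carbon — a nitrile.
The molecule carries a nitrile (-C#N), whose atoms satisfy every constraint of the query, so the pattern matches.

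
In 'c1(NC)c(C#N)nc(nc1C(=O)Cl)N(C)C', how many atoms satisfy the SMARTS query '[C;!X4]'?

2

Check the 16 heavy atoms by environment: 2× n (aromatic, X2) → no; 4× c (aromatic, X3) → no; 2× N (X3) → no; 3× C (X4) → no; 1× C (X3) → match; 1× O (X1) → no; 1× Cl (X1) → no; 1× C (X2) → match; 1× N (X1) → no.
Summing the matching environments: 1 + 1 = 2 matching atoms.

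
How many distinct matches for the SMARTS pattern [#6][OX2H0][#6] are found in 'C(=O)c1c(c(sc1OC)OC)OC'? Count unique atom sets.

[#6][OX2H0][#6] is the SMARTS for an ether: an aliphatic oxygen bridging two carbons with no H on the oxygen.
The molecule carries 3 separate instances of a methoxy ether (-OCH3) meeting every constraint; each maps to a distinct set of atoms, giving 3 matches.

3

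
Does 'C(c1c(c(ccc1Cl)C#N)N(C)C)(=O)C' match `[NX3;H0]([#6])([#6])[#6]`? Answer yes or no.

Yes

The pattern [NX3;H0]([#6])([#6])[#6] describes a trivalent nitrogen with no H, bonded to three carbons — a tertiary amine.
The molecule carries a dimethylamino group (-N(CH3)2), whose atoms satisfy every constraint of the query, so the pattern matches.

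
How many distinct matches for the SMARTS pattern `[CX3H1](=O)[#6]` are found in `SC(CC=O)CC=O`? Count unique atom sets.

2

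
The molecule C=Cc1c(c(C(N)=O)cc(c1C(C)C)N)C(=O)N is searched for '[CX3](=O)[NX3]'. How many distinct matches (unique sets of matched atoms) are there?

2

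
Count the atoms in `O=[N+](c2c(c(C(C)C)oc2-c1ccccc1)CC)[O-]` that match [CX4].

5

Check the 19 heavy atoms by environment: 1× o (aromatic, X2) → no; 10× c (aromatic, X3) → no; 5× C (X4) → match; 1× N (charge +1, X3) → no; 1× O (charge -1, X1) → no; 1× O (X1) → no.
That gives 5 matching atoms.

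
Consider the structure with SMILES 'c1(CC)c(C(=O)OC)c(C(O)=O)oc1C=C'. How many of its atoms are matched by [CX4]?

Check the 16 heavy atoms by environment: 1× o (aromatic, X2) → no; 4× c (aromatic, X3) → no; 4× C (X3) → no; 2× O (X1) → no; 2× O (X2) → no; 3× C (X4) → match.
That gives 3 matching atoms.

3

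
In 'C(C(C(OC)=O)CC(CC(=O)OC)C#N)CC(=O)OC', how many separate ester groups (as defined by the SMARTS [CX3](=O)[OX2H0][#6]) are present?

[CX3](=O)[OX2H0][#6] is the SMARTS for an ester: a carbonyl carbon bonded to an oxygen that is itself bonded to carbon (no H on that O).
The molecule carries 3 separate instances of a methyl-ester group (-C(=O)OCH3) meeting every constraint; each maps to a distinct set of atoms, giving 3 matches.

3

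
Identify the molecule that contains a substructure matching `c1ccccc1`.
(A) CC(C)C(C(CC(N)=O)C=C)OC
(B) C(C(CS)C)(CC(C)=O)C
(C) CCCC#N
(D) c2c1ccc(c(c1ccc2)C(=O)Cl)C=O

D

c1ccccc1 describes six aromatic carbons in a ring (a benzene ring).
(A) has a methyl group (-CH3) but no six-membered all-carbon aromatic ring is present.
(B) has a methyl group (-CH3) but no six-membered all-carbon aromatic ring is present.
(C) has a methyl group (-CH3) but no six-membered all-carbon aromatic ring is present.
(D) contains the required atom environment, so the pattern matches.
So the answer is (D).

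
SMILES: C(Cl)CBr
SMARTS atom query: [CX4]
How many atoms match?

Check the 4 heavy atoms by environment: 2× C (X4) → match; 1× Cl (X1) → no; 1× Br (X1) → no.
That gives 2 matching atoms.

2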